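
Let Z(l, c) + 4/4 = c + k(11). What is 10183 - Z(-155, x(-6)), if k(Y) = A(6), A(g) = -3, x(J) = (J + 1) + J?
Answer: 10198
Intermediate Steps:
x(J) = 1 + 2*J (x(J) = (1 + J) + J = 1 + 2*J)
k(Y) = -3
Z(l, c) = -4 + c (Z(l, c) = -1 + (c - 3) = -1 + (-3 + c) = -4 + c)
10183 - Z(-155, x(-6)) = 10183 - (-4 + (1 + 2*(-6))) = 10183 - (-4 + (1 - 12)) = 10183 - (-4 - 11) = 10183 - 1*(-15) = 10183 + 15 = 10198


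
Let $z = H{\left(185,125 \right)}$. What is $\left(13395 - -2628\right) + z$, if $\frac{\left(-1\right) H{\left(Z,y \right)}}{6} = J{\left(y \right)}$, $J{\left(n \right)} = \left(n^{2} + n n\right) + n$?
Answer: $-172227$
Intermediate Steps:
$J{\left(n \right)} = n + 2 n^{2}$ ($J{\left(n \right)} = \left(n^{2} + n^{2}\right) + n = 2 n^{2} + n = n + 2 n^{2}$)
$H{\left(Z,y \right)} = - 6 y \left(1 + 2 y\right)$
$z = -188250$ ($z = \left(-6\right) 125 \left(1 + 2 \cdot 125\right) = \left(-6\right) 125 \left(1 + 250\right) = \left(-6\right) 125 \cdot 251 = -188250$)
$\left(13395 - -2628\right) + z = \left(13395 - -2628\right) - 188250 = \left(13395 + 2628\right) - 188250 = 16023 - 188250 = -172227$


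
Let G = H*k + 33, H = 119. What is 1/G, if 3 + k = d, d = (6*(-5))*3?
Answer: -1/11034 ≈ -9.0629e-5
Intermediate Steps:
d = -90 (d = -30*3 = -90)
k = -93 (k = -3 - 90 = -93)
G = -11034 (G = 119*(-93) + 33 = -11067 + 33 = -11034)
1/G = 1/(-11034) = -1/11034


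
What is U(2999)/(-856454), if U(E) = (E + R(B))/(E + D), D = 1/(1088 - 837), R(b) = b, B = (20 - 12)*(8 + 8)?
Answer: -784877/644695748500 ≈ -1.2174e-6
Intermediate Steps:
B = 128 (B = 8*16 = 128)
D = 1/251 ≈ 0.0039841
U(E) = (128 + E)/(1/251 + E) (U(E) = (E + 128)/(E + 1/251) = (128 + E)/(1/251 + E))
U(2999)/(-856454) = (251*(128 + 2999)/(1 + 251*2999))/(-856454) = (251*3127/(1 + 752749))*(-1/856454) = (251*3127/752750)*(-1/856454) = (251*(1/752750)*3127)*(-1/856454) = (784877/752750)*(-1/856454) = -784877/644695748500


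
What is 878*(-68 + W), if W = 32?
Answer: -31608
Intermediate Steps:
878*(-68 + W) = 878*(-68 + 32) = 878*(-36) = -31608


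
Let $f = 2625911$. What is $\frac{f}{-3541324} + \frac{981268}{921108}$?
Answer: $\frac{264060072361}{815485466748} \approx 0.32381$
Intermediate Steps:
$\frac{f}{-3541324} + \frac{981268}{921108} = \frac{2625911}{-3541324} + \frac{981268}{921108} = 2625911 \left(- \frac{1}{3541324}\right) + 981268 \cdot \frac{1}{921108} = - \frac{2625911}{3541324} + \frac{245317}{230277} = \frac{264060072361}{815485466748}$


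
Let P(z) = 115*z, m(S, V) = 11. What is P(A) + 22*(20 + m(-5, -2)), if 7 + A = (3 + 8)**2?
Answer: 13792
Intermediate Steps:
A = 114 (A = -7 + (3 + 8)**2 = -7 + 11**2 = -7 + 121 = 114)
P(A) + 22*(20 + m(-5, -2)) = 115*114 + 22*(20 + 11) = 13110 + 22*31 = 13110 + 682 = 13792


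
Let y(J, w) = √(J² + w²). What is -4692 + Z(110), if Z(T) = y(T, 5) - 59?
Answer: -4751 + 5*√485 ≈ -4640.9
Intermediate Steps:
Z(T) = -59 + √(25 + T²) (Z(T) = √(T² + 5²) - 59 = √(T² + 25) - 59 = √(25 + T²) - 59 = -59 + √(25 + T²))
-4692 + Z(110) = -4692 + (-59 + √(25 + 110²)) = -4692 + (-59 + √(25 + 12100)) = -4692 + (-59 + √12125) = -4692 + (-59 + 5*√485) = -4751 + 5*√485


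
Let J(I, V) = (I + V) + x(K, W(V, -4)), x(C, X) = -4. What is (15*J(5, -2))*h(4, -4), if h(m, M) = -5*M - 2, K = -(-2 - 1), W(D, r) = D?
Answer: -270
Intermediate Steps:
K = 3 (K = -1*(-3) = 3)
J(I, V) = -4 + I + V (J(I, V) = (I + V) - 4 = -4 + I + V)
h(m, M) = -2 - 5*M
(15*J(5, -2))*h(4, -4) = (15*(-4 + 5 - 2))*(-2 - 5*(-4)) = (15*(-1))*(-2 + 20) = -15*18 = -270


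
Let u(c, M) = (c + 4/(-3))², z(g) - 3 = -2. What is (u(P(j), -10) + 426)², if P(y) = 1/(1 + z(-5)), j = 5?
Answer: 235960321/1296 ≈ 1.8207e+5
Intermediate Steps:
z(g) = 1 (z(g) = 3 - 2 = 1)
P(y) = ½ (P(y) = 1/(1 + 1) = 1/2 = ½)
u(c, M) = (-4/3 + c)² (u(c, M) = (c + 4*(-⅓))² = (c - 4/3)² = (-4/3 + c)²)
(u(P(j), -10) + 426)² = ((-4 + 3*(½))²/9 + 426)² = ((-4 + 3/2)²/9 + 426)² = ((-5/2)²/9 + 426)² = ((⅑)*(25/4) + 426)² = (25/36 + 426)² = (15361/36)² = 235960321/1296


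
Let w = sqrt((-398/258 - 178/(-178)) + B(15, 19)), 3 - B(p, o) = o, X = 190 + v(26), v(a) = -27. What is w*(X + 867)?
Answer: 1030*I*sqrt(275286)/129 ≈ 4189.3*I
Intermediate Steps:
X = 163 (X = 190 - 27 = 163)
B(p, o) = 3 - o
w = I*sqrt(275286)/129 (w = sqrt((-398/258 - 178/(-178)) + (3 - 1*19)) = sqrt((-398*1/258 - 178*(-1/178)) + (3 - 19)) = sqrt((-199/129 + 1) - 16) = sqrt(-70/129 - 16) = sqrt(-2134/129) = I*sqrt(275286)/129 ≈ 4.0673*I)
w*(X + 867) = (I*sqrt(275286)/129)*(163 + 867) = (I*sqrt(275286)/129)*1030 = 1030*I*sqrt(275286)/129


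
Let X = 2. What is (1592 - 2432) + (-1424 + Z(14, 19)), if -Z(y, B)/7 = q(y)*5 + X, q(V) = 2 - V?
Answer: -1858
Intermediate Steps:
Z(y, B) = -84 + 35*y (Z(y, B) = -7*((2 - y)*5 + 2) = -7*((10 - 5*y) + 2) = -7*(12 - 5*y) = -84 + 35*y)
(1592 - 2432) + (-1424 + Z(14, 19)) = (1592 - 2432) + (-1424 + (-84 + 35*14)) = -840 + (-1424 + (-84 + 490)) = -840 + (-1424 + 406) = -840 - 1018 = -1858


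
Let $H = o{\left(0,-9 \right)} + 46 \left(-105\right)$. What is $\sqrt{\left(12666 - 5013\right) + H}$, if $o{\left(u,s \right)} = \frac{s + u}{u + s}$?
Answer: $2 \sqrt{706} \approx 53.141$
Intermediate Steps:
$o{\left(u,s \right)} = 1$ ($o{\left(u,s \right)} = \frac{s + u}{s + u} = 1$)
$H = -4829$ ($H = 1 + 46 \left(-105\right) = 1 - 4830 = -4829$)
$\sqrt{\left(12666 - 5013\right) + H} = \sqrt{\left(12666 - 5013\right) - 4829} = \sqrt{7653 - 4829} = \sqrt{2824} = 2 \sqrt{706}$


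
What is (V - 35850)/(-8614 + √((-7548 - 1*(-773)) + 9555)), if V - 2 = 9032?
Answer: 28874128/9274777 + 6704*√695/9274777 ≈ 3.1322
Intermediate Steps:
V = 9034 (V = 2 + 9032 = 9034)
(V - 35850)/(-8614 + √((-7548 - 1*(-773)) + 9555)) = (9034 - 35850)/(-8614 + √((-7548 - 1*(-773)) + 9555)) = -26816/(-8614 + √((-7548 + 773) + 9555)) = -26816/(-8614 + √(-6775 + 9555)) = -26816/(-8614 + √2780) = -26816/(-8614 + 2*√695)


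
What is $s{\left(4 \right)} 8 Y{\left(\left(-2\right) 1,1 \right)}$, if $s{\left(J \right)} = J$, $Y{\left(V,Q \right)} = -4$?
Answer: $-128$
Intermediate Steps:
$s{\left(4 \right)} 8 Y{\left(\left(-2\right) 1,1 \right)} = 4 \cdot 8 \left(-4\right) = 32 \left(-4\right) = -128$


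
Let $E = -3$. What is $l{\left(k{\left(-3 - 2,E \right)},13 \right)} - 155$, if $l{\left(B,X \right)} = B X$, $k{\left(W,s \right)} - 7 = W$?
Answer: $-129$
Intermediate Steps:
$k{\left(W,s \right)} = 7 + W$
$l{\left(k{\left(-3 - 2,E \right)},13 \right)} - 155 = \left(7 - 5\right) 13 - 155 = 2 \cdot 13 - 155 = 26 - 155 = -129$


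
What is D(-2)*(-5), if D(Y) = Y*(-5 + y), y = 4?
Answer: -10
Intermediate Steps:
D(Y) = -Y (D(Y) = Y*(-5 + 4) = Y*(-1) = -Y)
D(-2)*(-5) = -1*(-2)*(-5) = 2*(-5) = -10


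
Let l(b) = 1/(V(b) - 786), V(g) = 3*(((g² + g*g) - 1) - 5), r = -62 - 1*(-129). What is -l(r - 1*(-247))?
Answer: -1/590772 ≈ -1.6927e-6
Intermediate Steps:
r = 67 (r = -62 + 129 = 67)
V(g) = -18 + 6*g² (V(g) = 3*(((g² + g²) - 1) - 5) = 3*((2*g² - 1) - 5) = 3*((-1 + 2*g²) - 5) = 3*(-6 + 2*g²) = -18 + 6*g²)
l(b) = 1/(-804 + 6*b²) (l(b) = 1/((-18 + 6*b²) - 786) = 1/(-804 + 6*b²))
-l(r - 1*(-247)) = -1/(6*(-134 + (67 - 1*(-247))²)) = -1/(6*(-134 + (67 + 247)²)) = -1/(6*(-134 + 314²)) = -1/(6*(-134 + 98596)) = -1/(6*98462) = -1*1/590772 = -1/590772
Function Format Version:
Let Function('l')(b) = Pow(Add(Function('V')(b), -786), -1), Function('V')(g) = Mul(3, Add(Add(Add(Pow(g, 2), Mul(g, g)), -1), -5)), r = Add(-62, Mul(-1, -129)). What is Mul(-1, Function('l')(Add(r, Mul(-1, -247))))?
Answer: Rational(-1, 590772) ≈ -1.6927e-6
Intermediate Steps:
r = 67 (r = Add(-62, 129) = 67)
Function('V')(g) = Add(-18, Mul(6, Pow(g, 2))) (Function('V')(g) = Mul(3, Add(Add(Add(Pow(g, 2), Pow(g, 2)), -1), -5)) = Mul(3, Add(Add(Mul(2, Pow(g, 2)), -1), -5)) = Mul(3, Add(Add(-1, Mul(2, Pow(g, 2))), -5)) = Mul(3, Add(-6, Mul(2, Pow(g, 2)))) = Add(-18, Mul(6, Pow(g, 2))))
Function('l')(b) = Pow(Add(-804, Mul(6, Pow(b, 2))), -1) (Function('l')(b) = Pow(Add(Add(-18, Mul(6, Pow(b, 2))), -786), -1) = Pow(Add(-804, Mul(6, Pow(b, 2))), -1))
Mul(-1, Function('l')(Add(r, Mul(-1, -247)))) = Mul(-1, Mul(Rational(1, 6), Pow(Add(-134, Pow(Add(67, Mul(-1, -247)), 2)), -1))) = Mul(-1, Mul(Rational(1, 6), Pow(Add(-134, Pow(Add(67, 247), 2)), -1))) = Mul(-1, Mul(Rational(1, 6), Pow(Add(-134, Pow(314, 2)), -1))) = Mul(-1, Mul(Rational(1, 6), Pow(Add(-134, 98596), -1))) = Mul(-1, Mul(Rational(1, 6), Pow(98462, -1))) = Mul(-1, Mul(Rational(1, 6), Rational(1, 98462))) = Mul(-1, Rational(1, 590772)) = Rational(-1, 590772)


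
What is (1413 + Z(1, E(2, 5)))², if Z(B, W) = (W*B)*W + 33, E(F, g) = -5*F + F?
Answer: 2280100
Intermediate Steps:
E(F, g) = -4*F
Z(B, W) = 33 + B*W² (Z(B, W) = (B*W)*W + 33 = B*W² + 33 = 33 + B*W²)
(1413 + Z(1, E(2, 5)))² = (1413 + (33 + 1*(-4*2)²))² = (1413 + (33 + 1*(-8)²))² = (1413 + (33 + 1*64))² = (1413 + (33 + 64))² = (1413 + 97)² = 1510² = 2280100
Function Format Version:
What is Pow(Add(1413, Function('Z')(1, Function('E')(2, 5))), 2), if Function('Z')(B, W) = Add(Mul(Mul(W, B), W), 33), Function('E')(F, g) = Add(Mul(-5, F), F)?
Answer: 2280100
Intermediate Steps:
Function('E')(F, g) = Mul(-4, F)
Function('Z')(B, W) = Add(33, Mul(B, Pow(W, 2))) (Function('Z')(B, W) = Add(Mul(Mul(B, W), W), 33) = Add(Mul(B, Pow(W, 2)), 33) = Add(33, Mul(B, Pow(W, 2))))
Pow(Add(1413, Function('Z')(1, Function('E')(2, 5))), 2) = Pow(Add(1413, Add(33, Mul(1, Pow(Mul(-4, 2), 2)))), 2) = Pow(Add(1413, Add(33, Mul(1, Pow(-8, 2)))), 2) = Pow(Add(1413, Add(33, Mul(1, 64))), 2) = Pow(Add(1413, Add(33, 64)), 2) = Pow(Add(1413, 97), 2) = Pow(1510, 2) = 2280100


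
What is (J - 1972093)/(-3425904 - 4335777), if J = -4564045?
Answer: 6536138/7761681 ≈ 0.84210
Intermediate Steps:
(J - 1972093)/(-3425904 - 4335777) = (-4564045 - 1972093)/(-3425904 - 4335777) = -6536138/(-7761681) = -6536138*(-1/7761681) = 6536138/7761681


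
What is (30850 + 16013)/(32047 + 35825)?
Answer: 15621/22624 ≈ 0.69046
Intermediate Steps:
(30850 + 16013)/(32047 + 35825) = 46863/67872 = 46863*(1/67872) = 15621/22624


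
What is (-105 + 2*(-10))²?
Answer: 15625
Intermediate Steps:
(-105 + 2*(-10))² = (-105 - 20)² = (-125)² = 15625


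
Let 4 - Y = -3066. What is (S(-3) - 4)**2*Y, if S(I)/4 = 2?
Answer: 49120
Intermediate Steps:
Y = 3070 (Y = 4 - 1*(-3066) = 4 + 3066 = 3070)
S(I) = 8 (S(I) = 4*2 = 8)
(S(-3) - 4)**2*Y = (8 - 4)**2*3070 = 4**2*3070 = 16*3070 = 49120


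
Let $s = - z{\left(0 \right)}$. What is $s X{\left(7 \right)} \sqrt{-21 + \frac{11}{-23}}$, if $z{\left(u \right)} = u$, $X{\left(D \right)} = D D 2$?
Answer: $0$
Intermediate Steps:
$X{\left(D \right)} = 2 D^{2}$ ($X{\left(D \right)} = D^{2} \cdot 2 = 2 D^{2}$)
$s = 0$ ($s = \left(-1\right) 0 = 0$)
$s X{\left(7 \right)} \sqrt{-21 + \frac{11}{-23}} = 0 \cdot 2 \cdot 7^{2} \sqrt{-21 + \frac{11}{-23}} = 0 \cdot 2 \cdot 49 \sqrt{-21 + 11 \left(- \frac{1}{23}\right)} = 0 \cdot 98 \sqrt{-21 - \frac{11}{23}} = 0 \sqrt{- \frac{494}{23}} = 0 \frac{i \sqrt{11362}}{23} = 0$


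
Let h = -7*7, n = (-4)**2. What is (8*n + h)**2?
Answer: 6241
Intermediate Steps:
n = 16
h = -49
(8*n + h)**2 = (8*16 - 49)**2 = (128 - 49)**2 = 79**2 = 6241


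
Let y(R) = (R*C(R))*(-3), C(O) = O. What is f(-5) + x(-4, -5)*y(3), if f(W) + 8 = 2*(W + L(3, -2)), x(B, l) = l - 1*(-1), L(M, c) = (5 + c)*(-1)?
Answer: 84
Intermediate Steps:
L(M, c) = -5 - c
x(B, l) = 1 + l (x(B, l) = l + 1 = 1 + l)
y(R) = -3*R**2 (y(R) = (R*R)*(-3) = R**2*(-3) = -3*R**2)
f(W) = -14 + 2*W (f(W) = -8 + 2*(W + (-5 - 1*(-2))) = -8 + 2*(W + (-5 + 2)) = -8 + 2*(W - 3) = -8 + 2*(-3 + W) = -8 + (-6 + 2*W) = -14 + 2*W)
f(-5) + x(-4, -5)*y(3) = (-14 + 2*(-5)) + (1 - 5)*(-3*3**2) = (-14 - 10) - (-12)*9 = -24 - 4*(-27) = -24 + 108 = 84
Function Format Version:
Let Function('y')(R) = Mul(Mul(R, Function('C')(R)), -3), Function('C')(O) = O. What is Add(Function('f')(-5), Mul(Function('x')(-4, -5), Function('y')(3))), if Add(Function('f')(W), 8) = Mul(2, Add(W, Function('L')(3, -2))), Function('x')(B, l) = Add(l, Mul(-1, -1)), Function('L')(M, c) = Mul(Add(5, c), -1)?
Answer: 84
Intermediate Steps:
Function('L')(M, c) = Add(-5, Mul(-1, c))
Function('x')(B, l) = Add(1, l) (Function('x')(B, l) = Add(l, 1) = Add(1, l))
Function('y')(R) = Mul(-3, Pow(R, 2)) (Function('y')(R) = Mul(Mul(R, R), -3) = Mul(Pow(R, 2), -3) = Mul(-3, Pow(R, 2)))
Function('f')(W) = Add(-14, Mul(2, W)) (Function('f')(W) = Add(-8, Mul(2, Add(W, Add(-5, Mul(-1, -2))))) = Add(-8, Mul(2, Add(W, Add(-5, 2)))) = Add(-8, Mul(2, Add(W, -3))) = Add(-8, Mul(2, Add(-3, W))) = Add(-8, Add(-6, Mul(2, W))) = Add(-14, Mul(2, W)))
Add(Function('f')(-5), Mul(Function('x')(-4, -5), Function('y')(3))) = Add(Add(-14, Mul(2, -5)), Mul(Add(1, -5), Mul(-3, Pow(3, 2)))) = Add(Add(-14, -10), Mul(-4, Mul(-3, 9))) = Add(-24, Mul(-4, -27)) = Add(-24, 108) = 84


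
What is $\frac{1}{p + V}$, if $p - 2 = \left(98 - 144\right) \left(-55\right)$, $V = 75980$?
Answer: $\frac{1}{78512} \approx 1.2737 \cdot 10^{-5}$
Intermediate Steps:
$p = 2532$ ($p = 2 + \left(98 - 144\right) \left(-55\right) = 2 - -2530 = 2 + 2530 = 2532$)
$\frac{1}{p + V} = \frac{1}{2532 + 75980} = \frac{1}{78512}$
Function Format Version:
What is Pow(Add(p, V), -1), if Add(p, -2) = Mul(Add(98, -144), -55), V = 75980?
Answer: Rational(1, 78512) ≈ 1.2737e-5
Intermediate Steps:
p = 2532 (p = Add(2, Mul(Add(98, -144), -55)) = Add(2, Mul(-46, -55)) = Add(2, 2530) = 2532)
Pow(Add(p, V), -1) = Pow(Add(2532, 75980), -1) = Pow(78512, -1) = Rational(1, 78512)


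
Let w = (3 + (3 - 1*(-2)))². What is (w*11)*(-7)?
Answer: -4928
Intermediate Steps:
w = 64 (w = (3 + (3 + 2))² = (3 + 5)² = 8² = 64)
(w*11)*(-7) = (64*11)*(-7) = 704*(-7) = -4928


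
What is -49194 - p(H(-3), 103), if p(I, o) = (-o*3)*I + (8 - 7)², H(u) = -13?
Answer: -53212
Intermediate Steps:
p(I, o) = 1 - 3*I*o (p(I, o) = (-3*o)*I + 1² = -3*I*o + 1 = 1 - 3*I*o)
-49194 - p(H(-3), 103) = -49194 - (1 - 3*(-13)*103) = -49194 - (1 + 4017) = -49194 - 1*4018 = -49194 - 4018 = -53212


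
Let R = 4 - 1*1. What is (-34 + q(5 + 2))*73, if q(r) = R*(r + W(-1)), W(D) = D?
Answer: -1168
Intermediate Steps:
R = 3 (R = 4 - 1 = 3)
q(r) = -3 + 3*r (q(r) = 3*(r - 1) = 3*(-1 + r) = -3 + 3*r)
(-34 + q(5 + 2))*73 = (-34 + (-3 + 3*(5 + 2)))*73 = (-34 + (-3 + 3*7))*73 = (-34 + (-3 + 21))*73 = (-34 + 18)*73 = -16*73 = -1168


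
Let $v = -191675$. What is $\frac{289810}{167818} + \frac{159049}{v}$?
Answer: $\frac{1311729394}{1462114325} \approx 0.89715$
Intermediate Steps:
$\frac{289810}{167818} + \frac{159049}{v} = \frac{289810}{167818} + \frac{159049}{-191675} = 289810 \cdot \frac{1}{167818} + 159049 \left(- \frac{1}{191675}\right) = \frac{144905}{83909} - \frac{14459}{17425} = \frac{1311729394}{1462114325}$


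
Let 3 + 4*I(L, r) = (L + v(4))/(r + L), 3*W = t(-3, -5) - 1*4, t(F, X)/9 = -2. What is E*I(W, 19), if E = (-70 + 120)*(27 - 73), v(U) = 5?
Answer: 1840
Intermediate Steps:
t(F, X) = -18 (t(F, X) = 9*(-2) = -18)
W = -22/3 (W = (-18 - 1*4)/3 = (-18 - 4)/3 = (1/3)*(-22) = -22/3 ≈ -7.3333)
I(L, r) = -3/4 + (5 + L)/(4*(L + r)) (I(L, r) = -3/4 + ((L + 5)/(r + L))/4 = -3/4 + ((5 + L)/(L + r))/4 = -3/4 + (5 + L)/(4*(L + r)))
E = -2300 (E = 50*(-46) = -2300)
E*I(W, 19) = -575*(5 - 3*19 - 2*(-22/3))/(-22/3 + 19) = -575*(5 - 57 + 44/3)/35/3 = -575*3*(-112)/(35*3) = -2300*(-4/5) = 1840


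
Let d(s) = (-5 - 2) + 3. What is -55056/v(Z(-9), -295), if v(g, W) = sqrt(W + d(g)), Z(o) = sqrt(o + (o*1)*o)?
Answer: 55056*I*sqrt(299)/299 ≈ 3184.0*I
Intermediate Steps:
d(s) = -4 (d(s) = -7 + 3 = -4)
Z(o) = sqrt(o + o**2) (Z(o) = sqrt(o + o*o) = sqrt(o + o**2))
v(g, W) = sqrt(-4 + W) (v(g, W) = sqrt(W - 4) = sqrt(-4 + W))
-55056/v(Z(-9), -295) = -55056/sqrt(-4 - 295) = -55056*(-I*sqrt(299)/299) = -(-55056)*I*sqrt(299)/299 = 55056*I*sqrt(299)/299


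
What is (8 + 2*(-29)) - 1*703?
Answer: -753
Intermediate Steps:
(8 + 2*(-29)) - 1*703 = (8 - 58) - 703 = -50 - 703 = -753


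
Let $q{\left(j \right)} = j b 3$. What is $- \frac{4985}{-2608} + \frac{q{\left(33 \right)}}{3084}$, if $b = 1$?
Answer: $\frac{1302661}{670256} \approx 1.9435$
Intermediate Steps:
$q{\left(j \right)} = 3 j$ ($q{\left(j \right)} = j 1 \cdot 3 = j 3 = 3 j$)
$- \frac{4985}{-2608} + \frac{q{\left(33 \right)}}{3084} = - \frac{4985}{-2608} + \frac{3 \cdot 33}{3084} = \left(-4985\right) \left(- \frac{1}{2608}\right) + 99 \cdot \frac{1}{3084} = \frac{4985}{2608} + \frac{33}{1028} = \frac{1302661}{670256}$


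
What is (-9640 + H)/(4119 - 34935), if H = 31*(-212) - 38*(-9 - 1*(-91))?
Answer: 604/963 ≈ 0.62721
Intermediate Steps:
H = -9688 (H = -6572 - 38*(-9 + 91) = -6572 - 38*82 = -6572 - 1*3116 = -6572 - 3116 = -9688)
(-9640 + H)/(4119 - 34935) = (-9640 - 9688)/(4119 - 34935) = -19328/(-30816) = -19328*(-1/30816) = 604/963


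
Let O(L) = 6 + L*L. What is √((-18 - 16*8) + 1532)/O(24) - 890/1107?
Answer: -890/1107 + √154/194 ≈ -0.74001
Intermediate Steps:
O(L) = 6 + L²
√((-18 - 16*8) + 1532)/O(24) - 890/1107 = √((-18 - 16*8) + 1532)/(6 + 24²) - 890/1107 = √((-18 - 128) + 1532)/(6 + 576) - 890*1/1107 = √(-146 + 1532)/582 - 890/1107 = √1386*(1/582) - 890/1107 = (3*√154)*(1/582) - 890/1107 = √154/194 - 890/1107 = -890/1107 + √154/194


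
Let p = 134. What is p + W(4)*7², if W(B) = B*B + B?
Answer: 1114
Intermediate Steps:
W(B) = B + B² (W(B) = B² + B = B + B²)
p + W(4)*7² = 134 + (4*(1 + 4))*7² = 134 + (4*5)*49 = 134 + 20*49 = 134 + 980 = 1114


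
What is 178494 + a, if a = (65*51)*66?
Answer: 397284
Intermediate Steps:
a = 218790 (a = 3315*66 = 218790)
178494 + a = 178494 + 218790 = 397284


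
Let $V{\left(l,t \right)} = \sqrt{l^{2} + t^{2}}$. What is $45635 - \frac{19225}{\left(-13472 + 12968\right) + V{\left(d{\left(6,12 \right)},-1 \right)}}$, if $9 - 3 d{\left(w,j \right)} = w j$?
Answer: $\frac{5790769445}{126787} + \frac{19225 \sqrt{442}}{253574} \approx 45675.0$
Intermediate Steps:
$d{\left(w,j \right)} = 3 - \frac{j w}{3}$ ($d{\left(w,j \right)} = 3 - \frac{w j}{3} = 3 - \frac{j w}{3}$)
$45635 - \frac{19225}{\left(-13472 + 12968\right) + V{\left(d{\left(6,12 \right)},-1 \right)}} = 45635 - \frac{19225}{\left(-13472 + 12968\right) + \sqrt{\left(3 - 4 \cdot 6\right)^{2} + \left(-1\right)^{2}}} = 45635 - \frac{19225}{-504 + \sqrt{\left(3 - 24\right)^{2} + 1}} = 45635 - \frac{19225}{-504 + \sqrt{\left(-21\right)^{2} + 1}} = 45635 - \frac{19225}{-504 + \sqrt{441 + 1}} = 45635 - \frac{19225}{-504 + \sqrt{442}}$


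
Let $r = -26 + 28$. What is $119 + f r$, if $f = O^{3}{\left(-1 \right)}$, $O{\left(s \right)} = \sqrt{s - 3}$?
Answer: $119 - 16 i \approx 119.0 - 16.0 i$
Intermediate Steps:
$O{\left(s \right)} = \sqrt{-3 + s}$
$f = - 8 i$ ($f = \left(\sqrt{-3 - 1}\right)^{3} = \left(\sqrt{-4}\right)^{3} = \left(2 i\right)^{3} = - 8 i \approx - 8.0 i$)
$r = 2$
$119 + f r = 119 + - 8 i 2 = 119 - 16 i$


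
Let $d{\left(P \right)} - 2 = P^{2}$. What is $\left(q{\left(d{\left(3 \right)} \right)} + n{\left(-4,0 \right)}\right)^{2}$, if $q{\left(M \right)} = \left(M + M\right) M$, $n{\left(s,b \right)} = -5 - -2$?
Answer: $57121$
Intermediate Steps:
$n{\left(s,b \right)} = -3$ ($n{\left(s,b \right)} = -5 + 2 = -3$)
$d{\left(P \right)} = 2 + P^{2}$
$q{\left(M \right)} = 2 M^{2}$ ($q{\left(M \right)} = 2 M M = 2 M^{2}$)
$\left(q{\left(d{\left(3 \right)} \right)} + n{\left(-4,0 \right)}\right)^{2} = \left(2 \left(2 + 3^{2}\right)^{2} - 3\right)^{2} = \left(2 \left(2 + 9\right)^{2} - 3\right)^{2} = \left(2 \cdot 11^{2} - 3\right)^{2} = \left(2 \cdot 121 - 3\right)^{2} = \left(242 - 3\right)^{2} = 239^{2} = 57121$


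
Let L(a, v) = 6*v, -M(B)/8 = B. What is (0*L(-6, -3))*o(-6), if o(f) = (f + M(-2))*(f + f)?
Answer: 0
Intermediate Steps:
M(B) = -8*B
o(f) = 2*f*(16 + f) (o(f) = (f - 8*(-2))*(f + f) = (f + 16)*(2*f) = (16 + f)*(2*f) = 2*f*(16 + f))
(0*L(-6, -3))*o(-6) = (0*(6*(-3)))*(2*(-6)*(16 - 6)) = (0*(-18))*(2*(-6)*10) = 0*(-120) = 0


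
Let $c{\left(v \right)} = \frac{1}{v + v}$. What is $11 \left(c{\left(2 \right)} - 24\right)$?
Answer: $- \frac{1045}{4} \approx -261.25$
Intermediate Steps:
$c{\left(v \right)} = \frac{1}{2 v}$
$11 \left(c{\left(2 \right)} - 24\right) = 11 \left(\frac{1}{2 \cdot 2} - 24\right) = 11 \left(\frac{1}{2} \cdot \frac{1}{2} - 24\right) = 11 \left(\frac{1}{4} - 24\right) = 11 \left(- \frac{95}{4}\right) = - \frac{1045}{4}$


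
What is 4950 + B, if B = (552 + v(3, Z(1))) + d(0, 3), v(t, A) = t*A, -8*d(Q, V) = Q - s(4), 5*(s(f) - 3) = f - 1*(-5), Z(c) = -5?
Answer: 27438/5 ≈ 5487.6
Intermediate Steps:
s(f) = 4 + f/5 (s(f) = 3 + (f - 1*(-5))/5 = 3 + (f + 5)/5 = 3 + (5 + f)/5 = 3 + (1 + f/5) = 4 + f/5)
d(Q, V) = 3/5 - Q/8 (d(Q, V) = -(Q - (4 + (1/5)*4))/8 = -(Q - (4 + 4/5))/8 = -(Q - 1*24/5)/8 = -(Q - 24/5)/8 = -(-24/5 + Q)/8 = 3/5 - Q/8)
v(t, A) = A*t
B = 2688/5 (B = (552 - 5*3) + (3/5 - 1/8*0) = (552 - 15) + (3/5 + 0) = 537 + 3/5 = 2688/5 ≈ 537.60)
4950 + B = 4950 + 2688/5 = 27438/5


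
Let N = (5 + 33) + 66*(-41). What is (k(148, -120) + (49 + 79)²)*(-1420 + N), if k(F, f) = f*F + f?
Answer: 6115648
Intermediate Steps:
k(F, f) = f + F*f (k(F, f) = F*f + f = f + F*f)
N = -2668 (N = 38 - 2706 = -2668)
(k(148, -120) + (49 + 79)²)*(-1420 + N) = (-120*(1 + 148) + (49 + 79)²)*(-1420 - 2668) = (-120*149 + 128²)*(-4088) = (-17880 + 16384)*(-4088) = -1496*(-4088) = 6115648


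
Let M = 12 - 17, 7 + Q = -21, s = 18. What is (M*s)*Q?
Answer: 2520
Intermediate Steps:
Q = -28 (Q = -7 - 21 = -28)
M = -5
(M*s)*Q = -5*18*(-28) = -90*(-28) = 2520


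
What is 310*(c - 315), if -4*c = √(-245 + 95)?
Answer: -97650 - 775*I*√6/2 ≈ -97650.0 - 949.18*I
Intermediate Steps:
c = -5*I*√6/4 (c = -√(-245 + 95)/4 = -5*I*√6/4 ≈ -3.0619*I)
310*(c - 315) = 310*(-5*I*√6/4 - 315) = 310*(-315 - 5*I*√6/4) = -97650 - 775*I*√6/2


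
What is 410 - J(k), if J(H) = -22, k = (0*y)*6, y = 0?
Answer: 432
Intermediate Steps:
k = 0 (k = (0*0)*6 = 0*6 = 0)
410 - J(k) = 410 - 1*(-22) = 410 + 22 = 432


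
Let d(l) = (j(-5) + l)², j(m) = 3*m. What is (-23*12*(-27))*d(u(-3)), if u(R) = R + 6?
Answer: 1073088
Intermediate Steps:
u(R) = 6 + R
d(l) = (-15 + l)² (d(l) = (3*(-5) + l)² = (-15 + l)²)
(-23*12*(-27))*d(u(-3)) = (-23*12*(-27))*(-15 + (6 - 3))² = (-276*(-27))*(-15 + 3)² = 7452*(-12)² = 7452*144 = 1073088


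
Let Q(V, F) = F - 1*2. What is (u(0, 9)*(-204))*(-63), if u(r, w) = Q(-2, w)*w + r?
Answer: 809676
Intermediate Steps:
Q(V, F) = -2 + F (Q(V, F) = F - 2 = -2 + F)
u(r, w) = r + w*(-2 + w) (u(r, w) = (-2 + w)*w + r = w*(-2 + w) + r = r + w*(-2 + w))
(u(0, 9)*(-204))*(-63) = ((0 + 9*(-2 + 9))*(-204))*(-63) = ((0 + 9*7)*(-204))*(-63) = ((0 + 63)*(-204))*(-63) = (63*(-204))*(-63) = -12852*(-63) = 809676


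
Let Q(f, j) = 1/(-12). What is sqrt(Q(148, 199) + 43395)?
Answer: sqrt(1562217)/6 ≈ 208.31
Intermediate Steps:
Q(f, j) = -1/12
sqrt(Q(148, 199) + 43395) = sqrt(-1/12 + 43395) = sqrt(520739/12) = sqrt(1562217)/6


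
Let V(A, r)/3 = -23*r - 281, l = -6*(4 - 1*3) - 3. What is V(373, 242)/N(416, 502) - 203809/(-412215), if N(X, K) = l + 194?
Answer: -287718346/3050391 ≈ -94.322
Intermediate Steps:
l = -9 (l = -6*(4 - 3) - 3 = -6*1 - 3 = -6 - 3 = -9)
N(X, K) = 185 (N(X, K) = -9 + 194 = 185)
V(A, r) = -843 - 69*r (V(A, r) = 3*(-23*r - 281) = 3*(-281 - 23*r) = -843 - 69*r)
V(373, 242)/N(416, 502) - 203809/(-412215) = (-843 - 69*242)/185 - 203809/(-412215) = (-843 - 16698)*(1/185) - 203809*(-1/412215) = -17541*1/185 + 203809/412215 = -17541/185 + 203809/412215 = -287718346/3050391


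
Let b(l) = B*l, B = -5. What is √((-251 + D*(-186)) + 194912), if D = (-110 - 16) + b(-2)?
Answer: 7*√4413 ≈ 465.01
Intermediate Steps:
b(l) = -5*l
D = -116 (D = (-110 - 16) - 5*(-2) = -126 + 10 = -116)
√((-251 + D*(-186)) + 194912) = √((-251 - 116*(-186)) + 194912) = √((-251 + 21576) + 194912) = √(21325 + 194912) = √216237 = 7*√4413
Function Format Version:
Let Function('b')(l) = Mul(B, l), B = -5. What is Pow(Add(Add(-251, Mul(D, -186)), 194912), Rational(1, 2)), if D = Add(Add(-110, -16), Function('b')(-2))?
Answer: Mul(7, Pow(4413, Rational(1, 2))) ≈ 465.01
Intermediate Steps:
Function('b')(l) = Mul(-5, l)
D = -116 (D = Add(Add(-110, -16), Mul(-5, -2)) = Add(-126, 10) = -116)
Pow(Add(Add(-251, Mul(D, -186)), 194912), Rational(1, 2)) = Pow(Add(Add(-251, Mul(-116, -186)), 194912), Rational(1, 2)) = Pow(Add(Add(-251, 21576), 194912), Rational(1, 2)) = Pow(Add(21325, 194912), Rational(1, 2)) = Pow(216237, Rational(1, 2)) = Mul(7, Pow(4413, Rational(1, 2)))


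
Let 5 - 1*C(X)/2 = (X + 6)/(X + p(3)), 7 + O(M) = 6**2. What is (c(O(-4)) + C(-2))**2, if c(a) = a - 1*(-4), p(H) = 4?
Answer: 1521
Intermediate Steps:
O(M) = 29 (O(M) = -7 + 6**2 = -7 + 36 = 29)
c(a) = 4 + a (c(a) = a + 4 = 4 + a)
C(X) = 10 - 2*(6 + X)/(4 + X) (C(X) = 10 - 2*(X + 6)/(X + 4) = 10 - 2*(6 + X)/(4 + X))
(c(O(-4)) + C(-2))**2 = ((4 + 29) + 4*(7 + 2*(-2))/(4 - 2))**2 = (33 + 4*(7 - 4)/2)**2 = (33 + 4*(1/2)*3)**2 = (33 + 6)**2 = 39**2 = 1521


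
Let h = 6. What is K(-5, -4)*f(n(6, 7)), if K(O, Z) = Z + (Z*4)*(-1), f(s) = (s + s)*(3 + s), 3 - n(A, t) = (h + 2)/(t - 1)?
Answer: 560/3 ≈ 186.67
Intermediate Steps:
n(A, t) = 3 - 8/(-1 + t) (n(A, t) = 3 - (6 + 2)/(t - 1) = 3 - 8/(-1 + t))
f(s) = 2*s*(3 + s) (f(s) = (2*s)*(3 + s) = 2*s*(3 + s))
K(O, Z) = -3*Z (K(O, Z) = Z + (4*Z)*(-1) = Z - 4*Z = -3*Z)
K(-5, -4)*f(n(6, 7)) = (-3*(-4))*(2*((-11 + 3*7)/(-1 + 7))*(3 + (-11 + 3*7)/(-1 + 7))) = 12*(2*((-11 + 21)/6)*(3 + (-11 + 21)/6)) = 12*(2*((1/6)*10)*(3 + (1/6)*10)) = 12*(2*(5/3)*(3 + 5/3)) = 12*(2*(5/3)*(14/3)) = 12*(140/9) = 560/3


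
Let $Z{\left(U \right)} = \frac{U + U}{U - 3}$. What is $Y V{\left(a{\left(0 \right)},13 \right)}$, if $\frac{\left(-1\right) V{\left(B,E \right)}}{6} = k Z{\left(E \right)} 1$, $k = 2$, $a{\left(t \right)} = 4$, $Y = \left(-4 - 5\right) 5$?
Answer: $1404$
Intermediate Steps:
$Y = -45$ ($Y = \left(-9\right) 5 = -45$)
$Z{\left(U \right)} = \frac{2 U}{-3 + U}$
$V{\left(B,E \right)} = - \frac{24 E}{-3 + E}$ ($V{\left(B,E \right)} = - 6 \cdot 2 \frac{2 E}{-3 + E} 1 = - 6 \frac{4 E}{-3 + E} 1 = - 6 \frac{4 E}{-3 + E} = - \frac{24 E}{-3 + E}$)
$Y V{\left(a{\left(0 \right)},13 \right)} = - 45 \left(\left(-24\right) 13 \frac{1}{-3 + 13}\right) = - 45 \left(\left(-24\right) 13 \cdot \frac{1}{10}\right) = \left(-45\right) \left(- \frac{156}{5}\right) = 1404$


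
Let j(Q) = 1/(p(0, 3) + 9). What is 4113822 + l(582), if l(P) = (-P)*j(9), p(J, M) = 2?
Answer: 45251460/11 ≈ 4.1138e+6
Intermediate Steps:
j(Q) = 1/11 (j(Q) = 1/(2 + 9) = 1/11)
l(P) = -P/11 (l(P) = -P*(1/11) = -P/11)
4113822 + l(582) = 4113822 - 1/11*582 = 4113822 - 582/11 = 45251460/11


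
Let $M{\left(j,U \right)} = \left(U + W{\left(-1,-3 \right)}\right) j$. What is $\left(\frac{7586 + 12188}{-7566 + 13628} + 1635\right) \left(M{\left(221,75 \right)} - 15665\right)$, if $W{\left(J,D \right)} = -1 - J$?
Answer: $\frac{645524360}{433} \approx 1.4908 \cdot 10^{6}$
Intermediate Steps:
$M{\left(j,U \right)} = U j$ ($M{\left(j,U \right)} = \left(U - 0\right) j = \left(U + \left(-1 + 1\right)\right) j = \left(U + 0\right) j = U j$)
$\left(\frac{7586 + 12188}{-7566 + 13628} + 1635\right) \left(M{\left(221,75 \right)} - 15665\right) = \left(\frac{7586 + 12188}{-7566 + 13628} + 1635\right) \left(75 \cdot 221 - 15665\right) = \left(\frac{19774}{6062} + 1635\right) \left(16575 - 15665\right) = \left(19774 \cdot \frac{1}{6062} + 1635\right) 910 = \left(\frac{9887}{3031} + 1635\right) 910 = \frac{4965572}{3031} \cdot 910 = \frac{645524360}{433}$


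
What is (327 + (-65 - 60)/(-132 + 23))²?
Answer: 1279349824/11881 ≈ 1.0768e+5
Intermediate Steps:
(327 + (-65 - 60)/(-132 + 23))² = (327 - 125/(-109))² = (327 - 125*(-1/109))² = (327 + 125/109)² = (35768/109)² = 1279349824/11881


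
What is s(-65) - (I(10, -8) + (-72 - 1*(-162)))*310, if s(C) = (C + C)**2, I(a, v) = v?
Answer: -8520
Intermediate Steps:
s(C) = 4*C**2 (s(C) = (2*C)**2 = 4*C**2)
s(-65) - (I(10, -8) + (-72 - 1*(-162)))*310 = 4*(-65)**2 - (-8 + (-72 - 1*(-162)))*310 = 4*4225 - (-8 + (-72 + 162))*310 = 16900 - (-8 + 90)*310 = 16900 - 82*310 = 16900 - 1*25420 = 16900 - 25420 = -8520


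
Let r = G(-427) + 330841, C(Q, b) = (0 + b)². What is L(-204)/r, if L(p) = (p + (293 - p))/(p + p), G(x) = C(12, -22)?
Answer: -293/135180600 ≈ -2.1675e-6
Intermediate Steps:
C(Q, b) = b²
G(x) = 484 (G(x) = (-22)² = 484)
L(p) = 293/(2*p) (L(p) = 293/((2*p)) = 293*(1/(2*p)) = 293/(2*p))
r = 331325 (r = 484 + 330841 = 331325)
L(-204)/r = ((293/2)/(-204))/331325 = ((293/2)*(-1/204))*(1/331325) = -293/408*1/331325 = -293/135180600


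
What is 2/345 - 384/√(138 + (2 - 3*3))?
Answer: 2/345 - 384*√131/131 ≈ -33.544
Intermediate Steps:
2/345 - 384/√(138 + (2 - 3*3)) = 2*(1/345) - 384/√(138 + (2 - 9)) = 2/345 - 384/√(138 - 7) = 2/345 - 384*√131/131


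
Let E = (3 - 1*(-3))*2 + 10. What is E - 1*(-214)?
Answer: 236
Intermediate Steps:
E = 22 (E = (3 + 3)*2 + 10 = 6*2 + 10 = 12 + 10 = 22)
E - 1*(-214) = 22 - 1*(-214) = 22 + 214 = 236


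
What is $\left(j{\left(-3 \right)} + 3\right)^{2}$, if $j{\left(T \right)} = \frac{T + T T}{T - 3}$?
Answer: $4$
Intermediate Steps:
$j{\left(T \right)} = \frac{T + T^{2}}{-3 + T}$
$\left(j{\left(-3 \right)} + 3\right)^{2} = \left(- \frac{3 \left(1 - 3\right)}{-3 - 3} + 3\right)^{2} = \left(\left(-3\right) \frac{1}{-6} \left(-2\right) + 3\right)^{2} = \left(\left(-3\right) \left(- \frac{1}{6}\right) \left(-2\right) + 3\right)^{2} = \left(-1 + 3\right)^{2} = 2^{2} = 4$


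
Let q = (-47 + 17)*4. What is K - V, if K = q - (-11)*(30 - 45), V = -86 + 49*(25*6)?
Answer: -7549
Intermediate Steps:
V = 7264 (V = -86 + 49*150 = -86 + 7350 = 7264)
q = -120 (q = -30*4 = -120)
K = -285 (K = -120 - (-11)*(30 - 45) = -120 - (-11)*(-15) = -120 - 1*165 = -120 - 165 = -285)
K - V = -285 - 1*7264 = -285 - 7264 = -7549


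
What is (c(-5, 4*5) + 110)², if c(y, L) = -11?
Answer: 9801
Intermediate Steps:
(c(-5, 4*5) + 110)² = (-11 + 110)² = 99² = 9801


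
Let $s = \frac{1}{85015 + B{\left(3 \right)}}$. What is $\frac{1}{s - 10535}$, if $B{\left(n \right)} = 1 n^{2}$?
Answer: $- \frac{85024}{895727839} \approx -9.4922 \cdot 10^{-5}$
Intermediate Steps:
$B{\left(n \right)} = n^{2}$
$s = \frac{1}{85024}$ ($s = \frac{1}{85015 + 3^{2}} = \frac{1}{85015 + 9} = \frac{1}{85024} \approx 1.1761 \cdot 10^{-5}$)
$\frac{1}{s - 10535} = \frac{1}{\frac{1}{85024} - 10535} = \frac{1}{- \frac{895727839}{85024}} = - \frac{85024}{895727839}$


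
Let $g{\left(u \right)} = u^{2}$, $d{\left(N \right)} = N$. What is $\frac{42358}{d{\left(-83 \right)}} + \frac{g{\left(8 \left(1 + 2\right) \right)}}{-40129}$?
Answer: $- \frac{1699831990}{3330707} \approx -510.35$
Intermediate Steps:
$\frac{42358}{d{\left(-83 \right)}} + \frac{g{\left(8 \left(1 + 2\right) \right)}}{-40129} = \frac{42358}{-83} + \frac{\left(8 \left(1 + 2\right)\right)^{2}}{-40129} = 42358 \left(- \frac{1}{83}\right) + \left(8 \cdot 3\right)^{2} \left(- \frac{1}{40129}\right) = - \frac{42358}{83} + 24^{2} \left(- \frac{1}{40129}\right) = - \frac{42358}{83} + 576 \left(- \frac{1}{40129}\right) = - \frac{42358}{83} - \frac{576}{40129} = - \frac{1699831990}{3330707}$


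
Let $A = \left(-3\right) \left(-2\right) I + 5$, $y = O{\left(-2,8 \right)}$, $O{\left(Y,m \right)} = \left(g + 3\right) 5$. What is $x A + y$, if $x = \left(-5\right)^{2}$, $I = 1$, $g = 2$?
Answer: $300$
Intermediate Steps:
$x = 25$
$O{\left(Y,m \right)} = 25$ ($O{\left(Y,m \right)} = \left(2 + 3\right) 5 = 5 \cdot 5 = 25$)
$y = 25$
$A = 11$ ($A = \left(-3\right) \left(-2\right) 1 + 5 = 6 \cdot 1 + 5 = 6 + 5 = 11$)
$x A + y = 25 \cdot 11 + 25 = 275 + 25 = 300$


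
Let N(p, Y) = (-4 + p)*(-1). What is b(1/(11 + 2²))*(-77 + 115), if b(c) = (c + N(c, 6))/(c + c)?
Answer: 1140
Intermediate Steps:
N(p, Y) = 4 - p
b(c) = 2/c (b(c) = (c + (4 - c))/(c + c) = 4/((2*c)) = 4*(1/(2*c)) = 2/c)
b(1/(11 + 2²))*(-77 + 115) = (2/(1/(11 + 2²)))*(-77 + 115) = (2/(1/(11 + 4)))*38 = (2/(1/15))*38 = (2*15)*38 = 30*38 = 1140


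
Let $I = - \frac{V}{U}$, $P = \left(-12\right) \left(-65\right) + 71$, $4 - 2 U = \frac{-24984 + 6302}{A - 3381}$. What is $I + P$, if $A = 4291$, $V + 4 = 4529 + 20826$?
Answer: $- \frac{13571399}{11161} \approx -1216.0$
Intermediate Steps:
$V = 25351$ ($V = -4 + \left(4529 + 20826\right) = -4 + 25355 = 25351$)
$U = \frac{11161}{910}$ ($U = 2 - \frac{\left(-24984 + 6302\right) \frac{1}{4291 - 3381}}{2} = 2 - \frac{\left(-18682\right) \frac{1}{910}}{2} = 2 - - \frac{9341}{910} = 2 + \frac{9341}{910} = \frac{11161}{910} \approx 12.265$)
$P = 851$ ($P = 780 + 71 = 851$)
$I = - \frac{23069410}{11161}$ ($I = - \frac{25351}{\frac{11161}{910}} = - \frac{25351 \cdot 910}{11161} = \left(-1\right) \frac{23069410}{11161} = - \frac{23069410}{11161} \approx -2067.0$)
$I + P = - \frac{23069410}{11161} + 851 = - \frac{13571399}{11161}$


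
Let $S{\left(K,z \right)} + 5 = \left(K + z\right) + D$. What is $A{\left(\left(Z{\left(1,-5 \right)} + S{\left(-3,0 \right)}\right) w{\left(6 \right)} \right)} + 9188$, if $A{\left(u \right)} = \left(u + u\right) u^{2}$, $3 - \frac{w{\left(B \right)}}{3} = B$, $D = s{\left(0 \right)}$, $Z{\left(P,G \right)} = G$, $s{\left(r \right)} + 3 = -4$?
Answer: $11673188$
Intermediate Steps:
$s{\left(r \right)} = -7$ ($s{\left(r \right)} = -3 - 4 = -7$)
$D = -7$
$w{\left(B \right)} = 9 - 3 B$
$S{\left(K,z \right)} = -12 + K + z$ ($S{\left(K,z \right)} = -5 - \left(7 - K - z\right) = -5 + \left(-7 + K + z\right) = -12 + K + z$)
$A{\left(u \right)} = 2 u^{3}$ ($A{\left(u \right)} = 2 u u^{2} = 2 u^{3}$)
$A{\left(\left(Z{\left(1,-5 \right)} + S{\left(-3,0 \right)}\right) w{\left(6 \right)} \right)} + 9188 = 2 \left(\left(-5 - 15\right) \left(9 - 18\right)\right)^{3} + 9188 = 2 \left(\left(-20\right) \left(-9\right)\right)^{3} + 9188 = 2 \cdot 180^{3} + 9188 = 2 \cdot 5832000 + 9188 = 11664000 + 9188 = 11673188$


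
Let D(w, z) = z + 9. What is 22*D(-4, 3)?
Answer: 264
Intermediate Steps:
D(w, z) = 9 + z
22*D(-4, 3) = 22*(9 + 3) = 22*12 = 264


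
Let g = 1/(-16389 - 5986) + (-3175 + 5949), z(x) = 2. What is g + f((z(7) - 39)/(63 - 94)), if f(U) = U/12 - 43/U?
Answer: 843242785111/307969500 ≈ 2738.1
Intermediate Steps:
f(U) = -43/U + U/12 (f(U) = U*(1/12) - 43/U = U/12 - 43/U = -43/U + U/12)
g = 62068249/22375 (g = 1/(-22375) + 2774 = -1/22375 + 2774 = 62068249/22375 ≈ 2774.0)
g + f((z(7) - 39)/(63 - 94)) = 62068249/22375 + (-43*(63 - 94)/(2 - 39) + ((2 - 39)/(63 - 94))/12) = 62068249/22375 + (-43/((-37/(-31))) + (-37/(-31))/12) = 62068249/22375 + (-43/((-37*(-1/31))) + (-37*(-1/31))/12) = 62068249/22375 + (-43/37/31 + (1/12)*(37/31)) = 62068249/22375 + (-43*31/37 + 37/372) = 62068249/22375 + (-1333/37 + 37/372) = 62068249/22375 - 494507/13764 = 843242785111/307969500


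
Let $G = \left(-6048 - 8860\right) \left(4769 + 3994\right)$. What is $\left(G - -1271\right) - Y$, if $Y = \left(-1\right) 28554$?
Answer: $-130608979$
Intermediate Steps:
$Y = -28554$
$G = -130638804$ ($G = \left(-14908\right) 8763 = -130638804$)
$\left(G - -1271\right) - Y = \left(-130638804 - -1271\right) - -28554 = \left(-130638804 + 1271\right) + 28554 = -130637533 + 28554 = -130608979$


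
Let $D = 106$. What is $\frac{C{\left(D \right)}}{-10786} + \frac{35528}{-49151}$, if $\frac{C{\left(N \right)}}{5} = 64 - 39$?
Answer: $- \frac{389348883}{530142686} \approx -0.73442$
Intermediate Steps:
$C{\left(N \right)} = 125$ ($C{\left(N \right)} = 5 \left(64 - 39\right) = 5 \cdot 25 = 125$)
$\frac{C{\left(D \right)}}{-10786} + \frac{35528}{-49151} = \frac{125}{-10786} + \frac{35528}{-49151} = 125 \left(- \frac{1}{10786}\right) + 35528 \left(- \frac{1}{49151}\right) = - \frac{125}{10786} - \frac{35528}{49151} = - \frac{389348883}{530142686}$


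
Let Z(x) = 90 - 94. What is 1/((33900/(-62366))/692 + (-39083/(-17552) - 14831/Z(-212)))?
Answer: 94687054768/351286692397149 ≈ 0.00026954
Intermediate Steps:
Z(x) = -4
1/((33900/(-62366))/692 + (-39083/(-17552) - 14831/Z(-212))) = 1/((33900/(-62366))/692 + (-39083/(-17552) - 14831/(-4))) = 1/((33900*(-1/62366))*(1/692) + (-39083*(-1/17552) - 14831*(-¼))) = 1/(-16950/31183*1/692 + (39083/17552 + 14831/4)) = 1/(-8475/10789318 + 65117511/17552) = 1/(351286692397149/94687054768) = 94687054768/351286692397149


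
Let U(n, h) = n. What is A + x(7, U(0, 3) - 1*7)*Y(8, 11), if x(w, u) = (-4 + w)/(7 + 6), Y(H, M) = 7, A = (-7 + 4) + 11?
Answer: 125/13 ≈ 9.6154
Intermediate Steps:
A = 8 (A = -3 + 11 = 8)
x(w, u) = -4/13 + w/13 (x(w, u) = (-4 + w)/13 = (-4 + w)*(1/13) = -4/13 + w/13)
A + x(7, U(0, 3) - 1*7)*Y(8, 11) = 8 + (-4/13 + (1/13)*7)*7 = 8 + (-4/13 + 7/13)*7 = 8 + (3/13)*7 = 8 + 21/13 = 125/13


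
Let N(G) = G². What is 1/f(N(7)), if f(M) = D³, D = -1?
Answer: -1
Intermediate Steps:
f(M) = -1 (f(M) = (-1)³ = -1)
1/f(N(7)) = 1/(-1) = -1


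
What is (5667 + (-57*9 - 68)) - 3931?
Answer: 1155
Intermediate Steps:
(5667 + (-57*9 - 68)) - 3931 = (5667 + (-513 - 68)) - 3931 = (5667 - 581) - 3931 = 5086 - 3931 = 1155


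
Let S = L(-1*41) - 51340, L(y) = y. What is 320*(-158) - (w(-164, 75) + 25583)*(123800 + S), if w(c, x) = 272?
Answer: -1872443805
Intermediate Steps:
S = -51381 (S = -1*41 - 51340 = -41 - 51340 = -51381)
320*(-158) - (w(-164, 75) + 25583)*(123800 + S) = 320*(-158) - (272 + 25583)*(123800 - 51381) = -50560 - 25855*72419 = -50560 - 1*1872393245 = -50560 - 1872393245 = -1872443805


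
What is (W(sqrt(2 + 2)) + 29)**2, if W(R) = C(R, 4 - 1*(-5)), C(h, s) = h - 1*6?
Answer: 625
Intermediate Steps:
C(h, s) = -6 + h (C(h, s) = h - 6 = -6 + h)
W(R) = -6 + R
(W(sqrt(2 + 2)) + 29)**2 = ((-6 + sqrt(2 + 2)) + 29)**2 = ((-6 + sqrt(4)) + 29)**2 = ((-6 + 2) + 29)**2 = (-4 + 29)**2 = 25**2 = 625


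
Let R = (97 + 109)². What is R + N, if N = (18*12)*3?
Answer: 43084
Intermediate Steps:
R = 42436 (R = 206² = 42436)
N = 648 (N = 216*3 = 648)
R + N = 42436 + 648 = 43084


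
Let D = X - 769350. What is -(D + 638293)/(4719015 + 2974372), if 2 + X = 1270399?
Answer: -1139340/7693387 ≈ -0.14809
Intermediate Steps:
X = 1270397 (X = -2 + 1270399 = 1270397)
D = 501047 (D = 1270397 - 769350 = 501047)
-(D + 638293)/(4719015 + 2974372) = -(501047 + 638293)/(4719015 + 2974372) = -1139340/7693387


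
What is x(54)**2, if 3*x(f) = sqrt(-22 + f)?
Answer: 32/9 ≈ 3.5556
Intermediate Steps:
x(f) = sqrt(-22 + f)/3
x(54)**2 = (sqrt(-22 + 54)/3)**2 = (sqrt(32)/3)**2 = ((4*sqrt(2))/3)**2 = (4*sqrt(2)/3)**2 = 32/9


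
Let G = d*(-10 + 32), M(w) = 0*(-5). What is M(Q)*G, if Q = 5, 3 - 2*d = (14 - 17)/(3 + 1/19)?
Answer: 0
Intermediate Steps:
d = 231/116 (d = 3/2 - (14 - 17)/(2*(3 + 1/19)) = 3/2 - (-3)/(2*(3 + 1/19)) = 3/2 - (-3)/(2*58/19) = 3/2 - (-3)*19/(2*58) = 3/2 - 1/2*(-57/58) = 3/2 + 57/116 = 231/116 ≈ 1.9914)
M(w) = 0
G = 2541/58 (G = 231*(-10 + 32)/116 = (231/116)*22 = 2541/58 ≈ 43.810)
M(Q)*G = 0*(2541/58) = 0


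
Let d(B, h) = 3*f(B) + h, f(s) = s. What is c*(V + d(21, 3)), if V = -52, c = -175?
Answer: -2450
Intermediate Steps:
d(B, h) = h + 3*B (d(B, h) = 3*B + h = h + 3*B)
c*(V + d(21, 3)) = -175*(-52 + (3 + 3*21)) = -175*(-52 + (3 + 63)) = -175*(-52 + 66) = -175*14 = -2450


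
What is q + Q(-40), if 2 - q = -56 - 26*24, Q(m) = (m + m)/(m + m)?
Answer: 683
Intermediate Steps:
Q(m) = 1 (Q(m) = (2*m)/((2*m)) = (2*m)*(1/(2*m)) = 1)
q = 682 (q = 2 - (-56 - 26*24) = 2 - (-56 - 624) = 2 - 1*(-680) = 2 + 680 = 682)
q + Q(-40) = 682 + 1 = 683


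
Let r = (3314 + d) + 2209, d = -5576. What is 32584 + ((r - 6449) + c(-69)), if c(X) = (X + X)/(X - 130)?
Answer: 5190456/199 ≈ 26083.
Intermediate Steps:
c(X) = 2*X/(-130 + X) (c(X) = (2*X)/(-130 + X) = 2*X/(-130 + X))
r = -53 (r = (3314 - 5576) + 2209 = -2262 + 2209 = -53)
32584 + ((r - 6449) + c(-69)) = 32584 + ((-53 - 6449) + 2*(-69)/(-130 - 69)) = 32584 + (-6502 + 2*(-69)/(-199)) = 32584 + (-6502 + 2*(-69)*(-1/199)) = 32584 + (-6502 + 138/199) = 32584 - 1293760/199 = 5190456/199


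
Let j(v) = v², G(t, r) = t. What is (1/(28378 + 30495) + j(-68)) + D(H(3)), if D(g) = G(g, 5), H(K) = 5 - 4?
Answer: 272287626/58873 ≈ 4625.0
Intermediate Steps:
H(K) = 1
D(g) = g
(1/(28378 + 30495) + j(-68)) + D(H(3)) = (1/(28378 + 30495) + (-68)²) + 1 = (1/58873 + 4624) + 1 = 272228753/58873 + 1 = 272287626/58873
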